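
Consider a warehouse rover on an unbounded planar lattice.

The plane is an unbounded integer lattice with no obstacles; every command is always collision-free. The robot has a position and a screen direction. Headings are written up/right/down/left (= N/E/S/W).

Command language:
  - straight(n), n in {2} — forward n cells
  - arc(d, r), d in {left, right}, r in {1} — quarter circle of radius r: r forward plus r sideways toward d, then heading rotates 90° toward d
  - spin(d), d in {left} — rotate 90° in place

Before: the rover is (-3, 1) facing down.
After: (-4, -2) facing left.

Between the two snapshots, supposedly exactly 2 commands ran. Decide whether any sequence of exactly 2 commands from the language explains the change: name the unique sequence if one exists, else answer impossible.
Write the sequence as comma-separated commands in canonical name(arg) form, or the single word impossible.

key: position moved to (-4,-2) AND the heading swung to W — translation plus rotation needed
from: (-3, 1) facing down
1. straight(2) → (-3, -1) facing down
2. arc(right, 1) → (-4, -2) facing left
no other 2-command option fits: unique.

straight(2), arc(right, 1)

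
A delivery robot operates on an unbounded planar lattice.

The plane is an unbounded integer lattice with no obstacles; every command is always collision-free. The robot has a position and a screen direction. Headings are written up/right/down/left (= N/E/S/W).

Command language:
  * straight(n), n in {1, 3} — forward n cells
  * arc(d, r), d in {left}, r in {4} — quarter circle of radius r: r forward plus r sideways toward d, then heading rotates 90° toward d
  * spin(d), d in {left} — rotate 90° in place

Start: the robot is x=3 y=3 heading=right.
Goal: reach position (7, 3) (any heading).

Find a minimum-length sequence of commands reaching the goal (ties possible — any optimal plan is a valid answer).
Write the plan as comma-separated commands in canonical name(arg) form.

straight(1), straight(3)

t0: x=3 y=3 heading=right
1. straight(1) → x=4 y=3 heading=right
2. straight(3) → x=7 y=3 heading=right
shorter routes all fall short; 2 is best.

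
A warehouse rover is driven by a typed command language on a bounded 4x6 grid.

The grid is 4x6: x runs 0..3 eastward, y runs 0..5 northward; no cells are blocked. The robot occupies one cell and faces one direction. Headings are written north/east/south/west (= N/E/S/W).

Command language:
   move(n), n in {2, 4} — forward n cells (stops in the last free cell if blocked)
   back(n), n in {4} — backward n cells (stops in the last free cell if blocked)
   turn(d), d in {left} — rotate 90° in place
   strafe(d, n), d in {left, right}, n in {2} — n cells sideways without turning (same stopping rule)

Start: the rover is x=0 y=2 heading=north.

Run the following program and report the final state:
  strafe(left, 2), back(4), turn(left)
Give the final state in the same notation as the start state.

initial: x=0 y=2 heading=north
t=1 strafe(left, 2) ⇒ x=0 y=2 heading=north
t=2 back(4) ⇒ x=0 y=0 heading=north
t=3 turn(left) ⇒ x=0 y=0 heading=west

x=0 y=0 heading=west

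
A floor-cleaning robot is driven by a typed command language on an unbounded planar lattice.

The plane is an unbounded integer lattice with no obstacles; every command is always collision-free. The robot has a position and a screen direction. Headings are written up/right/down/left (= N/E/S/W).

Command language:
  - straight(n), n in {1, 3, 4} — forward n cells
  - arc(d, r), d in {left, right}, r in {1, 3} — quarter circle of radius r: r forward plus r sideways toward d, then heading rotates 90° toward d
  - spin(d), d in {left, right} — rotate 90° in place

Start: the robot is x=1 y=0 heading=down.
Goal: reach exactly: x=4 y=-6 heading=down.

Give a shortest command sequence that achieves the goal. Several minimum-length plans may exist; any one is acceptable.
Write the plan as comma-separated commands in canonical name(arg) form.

start: x=1 y=0 heading=down
t=1 spin(left) ⇒ x=1 y=0 heading=right
t=2 arc(right, 3) ⇒ x=4 y=-3 heading=down
t=3 straight(3) ⇒ x=4 y=-6 heading=down
no 2-step plan works, so 3 is optimal.

spin(left), arc(right, 3), straight(3)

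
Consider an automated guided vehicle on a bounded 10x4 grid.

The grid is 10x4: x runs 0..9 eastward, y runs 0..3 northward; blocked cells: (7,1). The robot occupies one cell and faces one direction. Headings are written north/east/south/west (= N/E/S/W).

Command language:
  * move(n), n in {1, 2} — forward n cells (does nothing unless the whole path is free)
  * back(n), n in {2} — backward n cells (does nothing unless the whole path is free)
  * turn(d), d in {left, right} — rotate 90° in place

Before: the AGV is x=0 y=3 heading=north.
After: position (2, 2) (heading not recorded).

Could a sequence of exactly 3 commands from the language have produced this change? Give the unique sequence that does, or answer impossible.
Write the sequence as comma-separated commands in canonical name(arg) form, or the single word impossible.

every 3-command combo misses the target.

impossible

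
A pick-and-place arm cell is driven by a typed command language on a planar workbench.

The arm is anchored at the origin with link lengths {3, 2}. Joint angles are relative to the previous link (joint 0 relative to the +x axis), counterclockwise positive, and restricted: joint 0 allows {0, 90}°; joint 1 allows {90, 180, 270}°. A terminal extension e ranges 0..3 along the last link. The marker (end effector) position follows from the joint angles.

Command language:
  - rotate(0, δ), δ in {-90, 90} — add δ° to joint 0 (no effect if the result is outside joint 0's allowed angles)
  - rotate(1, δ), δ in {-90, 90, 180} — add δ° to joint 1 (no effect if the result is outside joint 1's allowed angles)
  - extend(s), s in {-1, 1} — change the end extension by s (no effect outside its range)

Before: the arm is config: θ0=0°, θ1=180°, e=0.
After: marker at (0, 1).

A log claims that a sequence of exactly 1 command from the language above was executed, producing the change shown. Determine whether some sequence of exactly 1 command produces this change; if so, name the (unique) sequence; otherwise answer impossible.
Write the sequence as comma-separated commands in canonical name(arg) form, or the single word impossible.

from: config: θ0=0°, θ1=180°, e=0
[1] after rotate(0, 90): config: θ0=90°, θ1=180°, e=0
no rival 1-sequence matches.

rotate(0, 90)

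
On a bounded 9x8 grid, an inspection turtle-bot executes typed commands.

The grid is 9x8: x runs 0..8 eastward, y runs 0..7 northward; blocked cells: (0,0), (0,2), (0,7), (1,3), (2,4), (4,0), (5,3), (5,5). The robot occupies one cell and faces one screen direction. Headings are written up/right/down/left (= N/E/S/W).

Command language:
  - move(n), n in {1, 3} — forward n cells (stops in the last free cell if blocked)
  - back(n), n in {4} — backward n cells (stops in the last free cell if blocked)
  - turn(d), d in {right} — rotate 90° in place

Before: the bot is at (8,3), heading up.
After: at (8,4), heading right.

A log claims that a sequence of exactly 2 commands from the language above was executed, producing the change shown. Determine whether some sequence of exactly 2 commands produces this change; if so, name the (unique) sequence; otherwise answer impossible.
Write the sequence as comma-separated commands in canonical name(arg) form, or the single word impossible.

move(1), turn(right)

key: running turn(right) before move(1) would end elsewhere — order is forced
from: at (8,3), heading up
[1] after move(1): at (8,4), heading up
[2] after turn(right): at (8,4), heading right
all 16 alternatives checked — unique.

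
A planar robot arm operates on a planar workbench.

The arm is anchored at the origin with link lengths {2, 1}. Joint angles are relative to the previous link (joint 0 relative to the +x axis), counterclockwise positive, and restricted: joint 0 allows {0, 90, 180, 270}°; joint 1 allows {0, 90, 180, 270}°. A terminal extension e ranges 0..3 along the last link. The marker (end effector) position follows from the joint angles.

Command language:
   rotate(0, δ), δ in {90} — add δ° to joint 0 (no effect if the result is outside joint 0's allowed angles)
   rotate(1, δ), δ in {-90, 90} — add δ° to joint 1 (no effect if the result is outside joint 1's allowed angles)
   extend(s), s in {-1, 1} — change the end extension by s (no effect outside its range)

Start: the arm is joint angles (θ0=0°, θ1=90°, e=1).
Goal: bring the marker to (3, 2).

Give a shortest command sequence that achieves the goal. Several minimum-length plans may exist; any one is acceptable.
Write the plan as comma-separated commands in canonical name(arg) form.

rotate(0, 90), rotate(1, 90), rotate(1, 90), extend(1)

start: joint angles (θ0=0°, θ1=90°, e=1)
[1] after rotate(0, 90): joint angles (θ0=90°, θ1=90°, e=1)
[2] after rotate(1, 90): joint angles (θ0=90°, θ1=180°, e=1)
[3] after rotate(1, 90): joint angles (θ0=90°, θ1=270°, e=1)
[4] after extend(1): joint angles (θ0=90°, θ1=270°, e=2)
no 3-step plan works, so 4 is optimal.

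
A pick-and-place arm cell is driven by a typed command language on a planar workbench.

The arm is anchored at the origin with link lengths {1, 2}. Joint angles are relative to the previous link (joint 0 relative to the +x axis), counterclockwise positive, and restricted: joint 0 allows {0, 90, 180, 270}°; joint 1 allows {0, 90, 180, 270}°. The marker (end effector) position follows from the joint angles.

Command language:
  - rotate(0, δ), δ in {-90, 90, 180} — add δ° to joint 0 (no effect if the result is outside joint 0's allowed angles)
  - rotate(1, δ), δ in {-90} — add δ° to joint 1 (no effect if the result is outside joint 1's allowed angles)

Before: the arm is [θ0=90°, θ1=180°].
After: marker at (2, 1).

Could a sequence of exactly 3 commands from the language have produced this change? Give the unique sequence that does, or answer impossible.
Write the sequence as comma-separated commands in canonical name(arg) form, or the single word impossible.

rotate(1, -90), rotate(1, -90), rotate(1, -90)

from: [θ0=90°, θ1=180°]
[1] after rotate(1, -90): [θ0=90°, θ1=90°]
[2] after rotate(1, -90): [θ0=90°, θ1=0°]
[3] after rotate(1, -90): [θ0=90°, θ1=270°]
no rival 3-sequence matches.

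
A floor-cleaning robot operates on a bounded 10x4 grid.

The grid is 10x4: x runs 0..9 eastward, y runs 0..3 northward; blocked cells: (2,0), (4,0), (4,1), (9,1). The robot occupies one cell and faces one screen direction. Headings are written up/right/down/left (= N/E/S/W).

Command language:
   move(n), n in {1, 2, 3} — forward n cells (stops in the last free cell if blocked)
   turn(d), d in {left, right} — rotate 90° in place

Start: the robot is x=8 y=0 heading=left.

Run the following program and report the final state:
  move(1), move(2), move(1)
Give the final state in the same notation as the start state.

t0: x=8 y=0 heading=left
[1] after move(1): x=7 y=0 heading=left
[2] after move(2): x=5 y=0 heading=left
[3] after move(1): x=5 y=0 heading=left

x=5 y=0 heading=left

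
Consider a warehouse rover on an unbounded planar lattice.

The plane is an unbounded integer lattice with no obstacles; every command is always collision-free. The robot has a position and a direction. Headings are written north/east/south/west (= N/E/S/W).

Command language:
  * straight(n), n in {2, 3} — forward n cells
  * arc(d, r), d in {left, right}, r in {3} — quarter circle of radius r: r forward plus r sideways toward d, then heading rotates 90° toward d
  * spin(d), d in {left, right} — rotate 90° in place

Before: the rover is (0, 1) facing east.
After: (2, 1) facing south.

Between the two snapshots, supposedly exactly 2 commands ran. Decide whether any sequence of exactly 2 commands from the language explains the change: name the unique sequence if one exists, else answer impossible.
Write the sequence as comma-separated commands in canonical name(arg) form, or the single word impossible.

straight(2), spin(right)

key: position moved to (2,1) AND the heading swung to S — translation plus rotation needed
start: (0, 1) facing east
step 1 (straight(2)): (2, 1) facing east
step 2 (spin(right)): (2, 1) facing south
uniquely the one of 36 2-step routes that fits.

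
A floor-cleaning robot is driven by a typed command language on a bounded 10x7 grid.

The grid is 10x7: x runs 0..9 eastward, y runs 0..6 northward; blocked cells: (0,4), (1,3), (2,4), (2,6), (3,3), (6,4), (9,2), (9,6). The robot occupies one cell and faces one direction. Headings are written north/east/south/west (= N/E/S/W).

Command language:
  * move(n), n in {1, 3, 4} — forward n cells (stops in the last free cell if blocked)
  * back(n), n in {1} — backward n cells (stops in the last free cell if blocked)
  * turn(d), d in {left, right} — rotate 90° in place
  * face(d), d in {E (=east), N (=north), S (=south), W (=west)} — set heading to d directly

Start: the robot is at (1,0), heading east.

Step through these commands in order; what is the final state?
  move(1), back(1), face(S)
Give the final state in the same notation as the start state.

initial: at (1,0), heading east
step 1 (move(1)): at (2,0), heading east
step 2 (back(1)): at (1,0), heading east
step 3 (face(S)): at (1,0), heading south

at (1,0), heading south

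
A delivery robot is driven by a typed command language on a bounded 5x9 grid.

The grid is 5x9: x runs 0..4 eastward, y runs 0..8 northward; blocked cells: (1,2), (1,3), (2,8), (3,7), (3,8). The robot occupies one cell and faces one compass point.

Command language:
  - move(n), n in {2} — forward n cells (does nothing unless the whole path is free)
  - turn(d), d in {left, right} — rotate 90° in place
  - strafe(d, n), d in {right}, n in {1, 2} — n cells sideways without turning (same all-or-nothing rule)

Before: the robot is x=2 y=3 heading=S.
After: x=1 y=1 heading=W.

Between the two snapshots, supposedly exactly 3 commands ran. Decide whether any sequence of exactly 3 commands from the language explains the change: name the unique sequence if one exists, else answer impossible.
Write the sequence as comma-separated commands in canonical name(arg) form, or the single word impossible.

move(2), strafe(right, 1), turn(right)

key: order matters: swapping move(2) and turn(right) lands elsewhere
start: x=2 y=3 heading=S
t=1 move(2) ⇒ x=2 y=1 heading=S
t=2 strafe(right, 1) ⇒ x=1 y=1 heading=S
t=3 turn(right) ⇒ x=1 y=1 heading=W
no rival 3-sequence matches.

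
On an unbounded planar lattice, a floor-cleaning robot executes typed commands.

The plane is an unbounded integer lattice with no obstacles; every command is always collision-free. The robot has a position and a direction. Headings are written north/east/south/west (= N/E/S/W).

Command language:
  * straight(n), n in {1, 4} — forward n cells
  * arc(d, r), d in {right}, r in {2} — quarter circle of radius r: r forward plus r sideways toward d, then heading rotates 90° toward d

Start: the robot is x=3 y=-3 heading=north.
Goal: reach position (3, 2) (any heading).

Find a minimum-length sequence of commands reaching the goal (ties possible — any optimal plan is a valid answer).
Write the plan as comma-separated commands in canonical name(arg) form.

straight(4), straight(1)

t0: x=3 y=-3 heading=north
1. straight(4) → x=3 y=1 heading=north
2. straight(1) → x=3 y=2 heading=north
minimal: 2 command(s), checked below 2.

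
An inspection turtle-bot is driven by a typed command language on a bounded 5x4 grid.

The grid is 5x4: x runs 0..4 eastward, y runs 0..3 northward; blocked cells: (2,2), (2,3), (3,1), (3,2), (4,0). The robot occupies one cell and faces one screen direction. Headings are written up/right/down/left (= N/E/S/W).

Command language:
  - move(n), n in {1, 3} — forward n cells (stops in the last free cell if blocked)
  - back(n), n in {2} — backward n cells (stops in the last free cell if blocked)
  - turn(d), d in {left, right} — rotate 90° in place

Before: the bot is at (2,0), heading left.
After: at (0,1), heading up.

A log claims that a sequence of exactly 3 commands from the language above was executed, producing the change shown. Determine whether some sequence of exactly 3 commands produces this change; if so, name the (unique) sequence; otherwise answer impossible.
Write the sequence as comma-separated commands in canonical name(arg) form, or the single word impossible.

move(3), turn(right), move(1)

key: move(3) runs into the grid edge before its full distance
start: at (2,0), heading left
step 1 (move(3)): at (0,0), heading left
step 2 (turn(right)): at (0,0), heading up
step 3 (move(1)): at (0,1), heading up
uniquely the one of 125 3-step routes that fits.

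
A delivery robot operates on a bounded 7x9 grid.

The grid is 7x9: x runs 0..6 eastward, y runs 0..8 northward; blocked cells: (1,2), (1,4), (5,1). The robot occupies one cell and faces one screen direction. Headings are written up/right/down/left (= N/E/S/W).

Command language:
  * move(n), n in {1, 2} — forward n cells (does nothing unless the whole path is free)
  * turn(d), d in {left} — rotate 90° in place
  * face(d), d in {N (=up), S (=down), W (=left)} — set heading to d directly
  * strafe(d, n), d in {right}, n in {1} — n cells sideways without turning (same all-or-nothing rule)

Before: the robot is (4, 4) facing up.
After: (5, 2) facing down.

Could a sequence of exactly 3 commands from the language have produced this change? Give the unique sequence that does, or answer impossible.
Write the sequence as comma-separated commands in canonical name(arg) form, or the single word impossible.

key: order matters: swapping strafe(right, 1) and move(2) lands elsewhere
begin: (4, 4) facing up
t=1 strafe(right, 1) ⇒ (5, 4) facing up
t=2 face(S) ⇒ (5, 4) facing down
t=3 move(2) ⇒ (5, 2) facing down
no rival 3-sequence matches.

strafe(right, 1), face(S), move(2)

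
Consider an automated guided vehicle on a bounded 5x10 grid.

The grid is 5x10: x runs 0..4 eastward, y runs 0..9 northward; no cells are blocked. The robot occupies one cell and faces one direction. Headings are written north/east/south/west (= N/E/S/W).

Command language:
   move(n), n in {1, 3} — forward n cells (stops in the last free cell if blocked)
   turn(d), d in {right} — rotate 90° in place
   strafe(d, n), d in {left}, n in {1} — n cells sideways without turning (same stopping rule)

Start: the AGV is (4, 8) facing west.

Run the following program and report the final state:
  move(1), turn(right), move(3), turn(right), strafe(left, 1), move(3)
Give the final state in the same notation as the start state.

(4, 9) facing east

start: (4, 8) facing west
[1] after move(1): (3, 8) facing west
[2] after turn(right): (3, 8) facing north
[3] after move(3): (3, 9) facing north
[4] after turn(right): (3, 9) facing east
[5] after strafe(left, 1): (3, 9) facing east
[6] after move(3): (4, 9) facing east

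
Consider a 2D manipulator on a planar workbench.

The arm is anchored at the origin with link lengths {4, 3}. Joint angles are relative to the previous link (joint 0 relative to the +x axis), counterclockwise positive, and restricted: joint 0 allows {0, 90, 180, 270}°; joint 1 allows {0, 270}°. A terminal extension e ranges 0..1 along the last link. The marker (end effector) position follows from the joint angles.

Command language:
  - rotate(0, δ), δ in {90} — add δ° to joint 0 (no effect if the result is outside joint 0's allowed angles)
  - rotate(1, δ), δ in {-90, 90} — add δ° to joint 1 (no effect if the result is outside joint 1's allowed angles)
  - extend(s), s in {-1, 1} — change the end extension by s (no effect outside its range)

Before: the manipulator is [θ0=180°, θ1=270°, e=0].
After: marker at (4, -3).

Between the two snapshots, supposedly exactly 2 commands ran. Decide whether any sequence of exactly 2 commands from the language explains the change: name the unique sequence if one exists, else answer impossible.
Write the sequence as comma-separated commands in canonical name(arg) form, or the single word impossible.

initial: [θ0=180°, θ1=270°, e=0]
step 1 (rotate(0, 90)): [θ0=270°, θ1=270°, e=0]
step 2 (rotate(0, 90)): [θ0=0°, θ1=270°, e=0]
no other 2-command option fits: unique.

rotate(0, 90), rotate(0, 90)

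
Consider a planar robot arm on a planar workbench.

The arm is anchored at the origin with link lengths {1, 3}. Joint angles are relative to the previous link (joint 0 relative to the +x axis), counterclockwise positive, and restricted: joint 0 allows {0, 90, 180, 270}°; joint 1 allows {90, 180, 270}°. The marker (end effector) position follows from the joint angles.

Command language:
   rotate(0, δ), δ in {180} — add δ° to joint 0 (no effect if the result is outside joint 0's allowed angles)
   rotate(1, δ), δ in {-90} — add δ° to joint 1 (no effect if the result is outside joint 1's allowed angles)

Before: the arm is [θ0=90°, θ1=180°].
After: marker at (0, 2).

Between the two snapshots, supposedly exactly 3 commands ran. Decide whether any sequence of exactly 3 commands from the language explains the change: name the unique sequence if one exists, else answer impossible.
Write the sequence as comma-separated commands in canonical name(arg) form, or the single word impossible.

start: [θ0=90°, θ1=180°]
t=1 rotate(0, 180) ⇒ [θ0=270°, θ1=180°]
t=2 rotate(0, 180) ⇒ [θ0=90°, θ1=180°]
t=3 rotate(0, 180) ⇒ [θ0=270°, θ1=180°]
uniquely the one of 8 3-step routes that fits.

rotate(0, 180), rotate(0, 180), rotate(0, 180)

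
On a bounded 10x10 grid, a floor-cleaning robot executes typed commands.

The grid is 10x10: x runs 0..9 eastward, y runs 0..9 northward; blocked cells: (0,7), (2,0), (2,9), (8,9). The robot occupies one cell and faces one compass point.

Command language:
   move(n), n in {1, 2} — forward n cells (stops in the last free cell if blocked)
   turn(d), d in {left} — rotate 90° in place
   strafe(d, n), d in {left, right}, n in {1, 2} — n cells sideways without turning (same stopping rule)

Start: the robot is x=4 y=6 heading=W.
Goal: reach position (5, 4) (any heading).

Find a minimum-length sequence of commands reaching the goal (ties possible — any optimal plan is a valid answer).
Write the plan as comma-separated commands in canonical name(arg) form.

start: x=4 y=6 heading=W
[1] after turn(left): x=4 y=6 heading=S
[2] after move(2): x=4 y=4 heading=S
[3] after strafe(left, 1): x=5 y=4 heading=S
minimal: 3 command(s), checked below 3.

turn(left), move(2), strafe(left, 1)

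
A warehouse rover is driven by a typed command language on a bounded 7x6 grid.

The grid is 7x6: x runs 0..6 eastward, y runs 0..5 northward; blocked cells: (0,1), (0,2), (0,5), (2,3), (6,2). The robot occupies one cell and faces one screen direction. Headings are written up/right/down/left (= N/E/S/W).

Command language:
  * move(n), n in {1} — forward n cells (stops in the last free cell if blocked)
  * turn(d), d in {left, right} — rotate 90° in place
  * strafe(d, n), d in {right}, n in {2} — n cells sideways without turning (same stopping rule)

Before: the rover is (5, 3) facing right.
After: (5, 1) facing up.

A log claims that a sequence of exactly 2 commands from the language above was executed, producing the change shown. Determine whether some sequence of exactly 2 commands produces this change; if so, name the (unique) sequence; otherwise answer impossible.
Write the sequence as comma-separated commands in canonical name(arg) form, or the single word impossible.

key: order matters: swapping strafe(right, 2) and turn(left) lands elsewhere
t0: (5, 3) facing right
step 1 (strafe(right, 2)): (5, 1) facing right
step 2 (turn(left)): (5, 1) facing up
no other 2-command option fits: unique.

strafe(right, 2), turn(left)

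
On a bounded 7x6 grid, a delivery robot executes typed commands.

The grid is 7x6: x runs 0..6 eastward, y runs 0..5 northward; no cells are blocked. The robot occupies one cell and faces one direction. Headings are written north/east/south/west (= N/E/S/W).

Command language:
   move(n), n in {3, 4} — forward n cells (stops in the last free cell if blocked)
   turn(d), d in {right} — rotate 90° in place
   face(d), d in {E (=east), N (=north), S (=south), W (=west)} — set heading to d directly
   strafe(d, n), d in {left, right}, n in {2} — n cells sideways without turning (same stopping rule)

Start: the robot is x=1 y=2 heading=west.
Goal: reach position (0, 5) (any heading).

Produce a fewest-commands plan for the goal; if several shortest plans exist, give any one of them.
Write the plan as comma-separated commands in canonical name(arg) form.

start: x=1 y=2 heading=west
1. move(4) → x=0 y=2 heading=west
2. turn(right) → x=0 y=2 heading=north
3. move(4) → x=0 y=5 heading=north
nothing shorter than 3 reaches the goal.

move(4), turn(right), move(4)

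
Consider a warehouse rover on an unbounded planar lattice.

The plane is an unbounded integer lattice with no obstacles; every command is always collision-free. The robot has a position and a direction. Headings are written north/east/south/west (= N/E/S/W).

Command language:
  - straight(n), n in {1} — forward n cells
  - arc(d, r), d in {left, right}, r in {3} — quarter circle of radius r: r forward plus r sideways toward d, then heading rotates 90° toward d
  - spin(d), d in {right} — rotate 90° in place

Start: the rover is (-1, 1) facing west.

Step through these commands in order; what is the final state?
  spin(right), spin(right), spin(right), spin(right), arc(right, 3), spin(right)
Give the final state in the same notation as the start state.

(-4, 4) facing east

from: (-1, 1) facing west
[1] after spin(right): (-1, 1) facing north
[2] after spin(right): (-1, 1) facing east
[3] after spin(right): (-1, 1) facing south
[4] after spin(right): (-1, 1) facing west
[5] after arc(right, 3): (-4, 4) facing north
[6] after spin(right): (-4, 4) facing east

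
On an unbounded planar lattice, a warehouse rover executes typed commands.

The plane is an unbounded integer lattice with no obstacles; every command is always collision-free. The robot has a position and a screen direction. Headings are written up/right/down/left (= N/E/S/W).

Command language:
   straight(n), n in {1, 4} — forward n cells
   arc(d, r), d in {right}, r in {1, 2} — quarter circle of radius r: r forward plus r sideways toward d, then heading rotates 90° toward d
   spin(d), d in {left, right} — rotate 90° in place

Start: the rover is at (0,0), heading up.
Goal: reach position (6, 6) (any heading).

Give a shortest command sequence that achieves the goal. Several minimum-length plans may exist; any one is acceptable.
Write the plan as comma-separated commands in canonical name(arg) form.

straight(4), arc(right, 2), straight(4)

start: at (0,0), heading up
step 1 (straight(4)): at (0,4), heading up
step 2 (arc(right, 2)): at (2,6), heading right
step 3 (straight(4)): at (6,6), heading right
shorter routes all fall short; 3 is best.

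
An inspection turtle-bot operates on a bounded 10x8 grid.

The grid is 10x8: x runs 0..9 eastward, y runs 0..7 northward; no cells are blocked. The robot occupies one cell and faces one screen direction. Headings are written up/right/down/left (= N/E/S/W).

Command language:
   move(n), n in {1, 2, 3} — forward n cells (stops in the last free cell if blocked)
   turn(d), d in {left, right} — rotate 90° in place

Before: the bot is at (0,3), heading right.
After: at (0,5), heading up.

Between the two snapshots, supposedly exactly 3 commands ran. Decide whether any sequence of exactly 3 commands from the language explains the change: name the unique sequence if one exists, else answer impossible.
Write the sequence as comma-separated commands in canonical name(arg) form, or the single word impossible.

turn(left), move(1), move(1)

key: cell and facing (now N) both changed — the 3 commands mix motion and turning
begin: at (0,3), heading right
step 1 (turn(left)): at (0,3), heading up
step 2 (move(1)): at (0,4), heading up
step 3 (move(1)): at (0,5), heading up
no rival 3-sequence matches.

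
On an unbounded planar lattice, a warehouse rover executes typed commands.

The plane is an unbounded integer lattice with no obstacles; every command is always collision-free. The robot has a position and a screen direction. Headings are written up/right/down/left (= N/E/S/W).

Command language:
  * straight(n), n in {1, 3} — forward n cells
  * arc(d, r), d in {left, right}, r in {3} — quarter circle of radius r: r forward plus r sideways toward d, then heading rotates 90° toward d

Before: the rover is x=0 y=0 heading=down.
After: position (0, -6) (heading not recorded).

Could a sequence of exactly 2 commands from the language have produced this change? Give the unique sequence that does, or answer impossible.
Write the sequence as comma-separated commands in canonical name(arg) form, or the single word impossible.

begin: x=0 y=0 heading=down
1. straight(3) → x=0 y=-3 heading=down
2. straight(3) → x=0 y=-6 heading=down
no other 2-command option fits: unique.

straight(3), straight(3)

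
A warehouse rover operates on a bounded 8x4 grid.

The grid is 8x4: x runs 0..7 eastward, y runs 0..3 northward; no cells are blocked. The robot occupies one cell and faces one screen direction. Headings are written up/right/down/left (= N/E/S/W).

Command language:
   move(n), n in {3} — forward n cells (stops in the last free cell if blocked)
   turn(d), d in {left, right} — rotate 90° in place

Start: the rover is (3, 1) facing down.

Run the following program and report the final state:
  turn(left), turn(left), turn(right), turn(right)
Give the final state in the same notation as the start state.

(3, 1) facing down

start: (3, 1) facing down
step 1 (turn(left)): (3, 1) facing right
step 2 (turn(left)): (3, 1) facing up
step 3 (turn(right)): (3, 1) facing right
step 4 (turn(right)): (3, 1) facing down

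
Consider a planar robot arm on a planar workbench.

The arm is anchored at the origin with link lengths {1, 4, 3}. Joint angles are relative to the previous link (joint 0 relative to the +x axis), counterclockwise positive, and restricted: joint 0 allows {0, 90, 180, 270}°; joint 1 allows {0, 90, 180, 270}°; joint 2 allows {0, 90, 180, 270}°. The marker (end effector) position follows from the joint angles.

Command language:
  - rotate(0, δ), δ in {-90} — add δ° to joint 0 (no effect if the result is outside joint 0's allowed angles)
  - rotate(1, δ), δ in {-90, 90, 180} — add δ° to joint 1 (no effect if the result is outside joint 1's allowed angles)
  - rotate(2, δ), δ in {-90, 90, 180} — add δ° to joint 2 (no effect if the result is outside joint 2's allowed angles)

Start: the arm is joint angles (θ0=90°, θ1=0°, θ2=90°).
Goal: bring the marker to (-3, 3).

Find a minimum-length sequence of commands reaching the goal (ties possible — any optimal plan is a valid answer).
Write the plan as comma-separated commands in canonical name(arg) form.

rotate(2, 180), rotate(1, 180), rotate(0, -90)

from: joint angles (θ0=90°, θ1=0°, θ2=90°)
step 1 (rotate(2, 180)): joint angles (θ0=90°, θ1=0°, θ2=270°)
step 2 (rotate(1, 180)): joint angles (θ0=90°, θ1=180°, θ2=270°)
step 3 (rotate(0, -90)): joint angles (θ0=0°, θ1=180°, θ2=270°)
minimal: 3 command(s), checked below 3.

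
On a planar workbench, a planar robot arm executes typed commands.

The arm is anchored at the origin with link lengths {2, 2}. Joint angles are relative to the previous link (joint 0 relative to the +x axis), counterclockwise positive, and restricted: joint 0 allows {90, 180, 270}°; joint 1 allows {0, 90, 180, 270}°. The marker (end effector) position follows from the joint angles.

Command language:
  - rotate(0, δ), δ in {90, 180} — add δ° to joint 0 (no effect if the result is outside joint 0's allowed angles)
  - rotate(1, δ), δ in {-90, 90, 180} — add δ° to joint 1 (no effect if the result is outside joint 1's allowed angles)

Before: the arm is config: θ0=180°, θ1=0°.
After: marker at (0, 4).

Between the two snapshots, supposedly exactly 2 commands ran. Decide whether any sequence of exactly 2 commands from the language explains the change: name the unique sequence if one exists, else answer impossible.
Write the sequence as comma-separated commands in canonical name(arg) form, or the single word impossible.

key: running rotate(0, 180) before rotate(0, 90) would end elsewhere — order is forced
start: config: θ0=180°, θ1=0°
1. rotate(0, 90) → config: θ0=270°, θ1=0°
2. rotate(0, 180) → config: θ0=90°, θ1=0°
no other 2-command option fits: unique.

rotate(0, 90), rotate(0, 180)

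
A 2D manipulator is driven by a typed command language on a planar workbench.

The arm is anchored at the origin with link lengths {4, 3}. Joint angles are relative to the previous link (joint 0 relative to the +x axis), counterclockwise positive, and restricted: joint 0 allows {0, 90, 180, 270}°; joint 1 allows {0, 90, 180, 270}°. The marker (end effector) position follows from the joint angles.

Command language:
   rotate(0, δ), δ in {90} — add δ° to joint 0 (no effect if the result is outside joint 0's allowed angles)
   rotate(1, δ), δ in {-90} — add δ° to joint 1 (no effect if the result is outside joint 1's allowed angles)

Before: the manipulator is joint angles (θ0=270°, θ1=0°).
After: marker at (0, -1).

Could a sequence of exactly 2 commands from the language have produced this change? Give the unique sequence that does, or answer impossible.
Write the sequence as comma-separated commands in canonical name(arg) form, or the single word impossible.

rotate(1, -90), rotate(1, -90)

initial: joint angles (θ0=270°, θ1=0°)
1. rotate(1, -90) → joint angles (θ0=270°, θ1=270°)
2. rotate(1, -90) → joint angles (θ0=270°, θ1=180°)
all 4 alternatives checked — unique.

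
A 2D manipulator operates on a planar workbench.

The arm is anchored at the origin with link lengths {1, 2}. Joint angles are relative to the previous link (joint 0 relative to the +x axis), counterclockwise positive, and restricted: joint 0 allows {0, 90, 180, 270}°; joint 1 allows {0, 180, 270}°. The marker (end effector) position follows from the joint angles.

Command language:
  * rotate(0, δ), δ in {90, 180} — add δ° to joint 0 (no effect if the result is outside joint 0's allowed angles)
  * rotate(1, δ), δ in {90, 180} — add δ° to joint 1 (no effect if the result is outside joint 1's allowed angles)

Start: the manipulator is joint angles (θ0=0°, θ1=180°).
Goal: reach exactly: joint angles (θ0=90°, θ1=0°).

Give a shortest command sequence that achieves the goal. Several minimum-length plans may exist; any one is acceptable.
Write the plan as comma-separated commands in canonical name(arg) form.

rotate(0, 90), rotate(1, 180)

begin: joint angles (θ0=0°, θ1=180°)
step 1 (rotate(0, 90)): joint angles (θ0=90°, θ1=180°)
step 2 (rotate(1, 180)): joint angles (θ0=90°, θ1=0°)
minimal: 2 command(s), checked below 2.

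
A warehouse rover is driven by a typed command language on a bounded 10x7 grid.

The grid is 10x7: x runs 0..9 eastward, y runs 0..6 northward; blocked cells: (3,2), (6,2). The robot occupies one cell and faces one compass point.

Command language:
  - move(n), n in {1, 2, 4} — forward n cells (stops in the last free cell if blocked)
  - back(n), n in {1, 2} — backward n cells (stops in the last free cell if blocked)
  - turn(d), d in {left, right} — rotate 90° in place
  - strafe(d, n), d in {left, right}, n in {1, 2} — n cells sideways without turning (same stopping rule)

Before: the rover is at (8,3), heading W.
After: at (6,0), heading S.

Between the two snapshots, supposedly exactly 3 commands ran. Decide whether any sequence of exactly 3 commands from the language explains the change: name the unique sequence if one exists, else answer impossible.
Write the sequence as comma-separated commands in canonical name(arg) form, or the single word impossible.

turn(left), move(4), strafe(right, 2)

key: order matters: swapping turn(left) and strafe(right, 2) lands elsewhere
from: at (8,3), heading W
step 1 (turn(left)): at (8,3), heading S
step 2 (move(4)): at (8,0), heading S
step 3 (strafe(right, 2)): at (6,0), heading S
no rival 3-sequence matches.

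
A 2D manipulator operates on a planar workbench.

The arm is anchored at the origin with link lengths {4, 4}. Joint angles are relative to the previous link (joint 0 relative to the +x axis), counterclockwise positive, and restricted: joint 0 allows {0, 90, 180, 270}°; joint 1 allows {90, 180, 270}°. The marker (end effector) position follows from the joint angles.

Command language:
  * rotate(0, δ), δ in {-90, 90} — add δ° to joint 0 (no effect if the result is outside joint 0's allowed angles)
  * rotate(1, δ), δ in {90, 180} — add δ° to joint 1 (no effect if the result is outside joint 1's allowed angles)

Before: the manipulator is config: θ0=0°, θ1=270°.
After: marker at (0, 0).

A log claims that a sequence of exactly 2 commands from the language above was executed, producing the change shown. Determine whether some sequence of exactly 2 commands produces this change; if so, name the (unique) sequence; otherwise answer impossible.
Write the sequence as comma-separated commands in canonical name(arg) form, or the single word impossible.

key: running rotate(1, 90) before rotate(1, 180) would end elsewhere — order is forced
begin: config: θ0=0°, θ1=270°
[1] after rotate(1, 180): config: θ0=0°, θ1=90°
[2] after rotate(1, 90): config: θ0=0°, θ1=180°
no rival 2-sequence matches.

rotate(1, 180), rotate(1, 90)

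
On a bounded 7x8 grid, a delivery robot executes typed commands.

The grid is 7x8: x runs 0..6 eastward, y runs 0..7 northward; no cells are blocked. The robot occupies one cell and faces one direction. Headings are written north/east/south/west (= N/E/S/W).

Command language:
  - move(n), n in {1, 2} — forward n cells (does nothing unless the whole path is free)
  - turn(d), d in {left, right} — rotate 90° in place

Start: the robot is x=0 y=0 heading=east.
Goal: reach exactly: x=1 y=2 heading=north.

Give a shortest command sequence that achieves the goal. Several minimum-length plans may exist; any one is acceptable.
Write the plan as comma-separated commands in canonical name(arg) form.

start: x=0 y=0 heading=east
step 1 (move(1)): x=1 y=0 heading=east
step 2 (turn(left)): x=1 y=0 heading=north
step 3 (move(2)): x=1 y=2 heading=north
minimal: 3 command(s), checked below 3.

move(1), turn(left), move(2)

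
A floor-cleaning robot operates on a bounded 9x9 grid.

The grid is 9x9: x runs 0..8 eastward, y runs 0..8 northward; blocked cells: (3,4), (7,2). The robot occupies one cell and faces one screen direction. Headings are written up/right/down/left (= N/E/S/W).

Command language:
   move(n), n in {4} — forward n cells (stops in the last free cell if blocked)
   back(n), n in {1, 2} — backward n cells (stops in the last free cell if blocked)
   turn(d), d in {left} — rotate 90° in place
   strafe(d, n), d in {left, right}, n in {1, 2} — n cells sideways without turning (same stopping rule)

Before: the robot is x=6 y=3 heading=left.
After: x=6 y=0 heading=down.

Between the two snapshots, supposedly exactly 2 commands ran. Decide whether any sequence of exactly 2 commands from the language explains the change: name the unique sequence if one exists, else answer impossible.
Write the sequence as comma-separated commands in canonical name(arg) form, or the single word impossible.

turn(left), move(4)

key: order matters: swapping turn(left) and move(4) lands elsewhere
begin: x=6 y=3 heading=left
[1] after turn(left): x=6 y=3 heading=down
[2] after move(4): x=6 y=0 heading=down
no other 2-command option fits: unique.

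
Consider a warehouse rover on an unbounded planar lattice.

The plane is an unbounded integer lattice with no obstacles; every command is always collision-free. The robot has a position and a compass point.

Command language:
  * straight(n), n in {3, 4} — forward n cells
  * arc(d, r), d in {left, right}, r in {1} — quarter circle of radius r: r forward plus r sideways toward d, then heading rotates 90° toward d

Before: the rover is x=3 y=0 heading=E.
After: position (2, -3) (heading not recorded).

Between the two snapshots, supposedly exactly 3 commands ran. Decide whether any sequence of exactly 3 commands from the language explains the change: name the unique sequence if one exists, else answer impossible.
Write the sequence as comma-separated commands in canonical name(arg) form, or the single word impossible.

arc(right, 1), arc(right, 1), arc(left, 1)

key: running arc(left, 1) before arc(right, 1) would end elsewhere — order is forced
from: x=3 y=0 heading=E
t=1 arc(right, 1) ⇒ x=4 y=-1 heading=S
t=2 arc(right, 1) ⇒ x=3 y=-2 heading=W
t=3 arc(left, 1) ⇒ x=2 y=-3 heading=S
no other 3-command option fits: unique.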